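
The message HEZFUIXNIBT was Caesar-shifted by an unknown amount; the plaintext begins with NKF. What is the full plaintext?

From the crib: H(7)−N(13)=-6≡20, so the shift is 20.
Subtract 20 from each ciphertext letter:
H(7): 7−20=-13≡13 → N
E(4): 4−20=-16≡10 → K
Z(25): 25−20=5 → F
F(5): 5−20=-15≡11 → L
U(20): 20−20=0 → A
I(8): 8−20=-12≡14 → O
X(23): 23−20=3 → D
N(13): 13−20=-7≡19 → T
I(8): 8−20=-12≡14 → O
B(1): 1−20=-19≡7 → H
T(19): 19−20=-1≡25 → Z

NKFLAODTOHZ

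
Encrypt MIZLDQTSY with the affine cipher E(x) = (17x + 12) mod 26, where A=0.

M(12): 17·12+12=216≡8 → I
I(8): 17·8+12=148≡18 → S
Z(25): 17·25+12=437≡21 → V
L(11): 17·11+12=199≡17 → R
D(3): 17·3+12=63≡11 → L
Q(16): 17·16+12=284≡24 → Y
T(19): 17·19+12=335≡23 → X
S(18): 17·18+12=318≡6 → G
Y(24): 17·24+12=420≡4 → E

ISVRLYXGE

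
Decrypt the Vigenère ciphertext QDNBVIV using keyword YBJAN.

SCEBIKU

Repeat the key across the ciphertext: YBJANYB
Q(16)−Y(24): -8≡18 → S
D(3)−B(1): 2 → C
N(13)−J(9): 4 → E
B(1)−A(0): 1 → B
V(21)−N(13): 8 → I
I(8)−Y(24): -16≡10 → K
V(21)−B(1): 20 → U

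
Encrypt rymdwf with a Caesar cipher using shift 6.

r(17): 17+6=23 → x
y(24): 24+6=30≡4 → e
m(12): 12+6=18 → s
d(3): 3+6=9 → j
w(22): 22+6=28≡2 → c
f(5): 5+6=11 → l

xesjcl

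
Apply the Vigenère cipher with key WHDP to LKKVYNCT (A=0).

Repeat the key across the message: WHDPWHDP
L(11)+W(22): 33≡7 → H
K(10)+H(7): 17 → R
K(10)+D(3): 13 → N
V(21)+P(15): 36≡10 → K
Y(24)+W(22): 46≡20 → U
N(13)+H(7): 20 → U
C(2)+D(3): 5 → F
T(19)+P(15): 34≡8 → I

HRNKUUFI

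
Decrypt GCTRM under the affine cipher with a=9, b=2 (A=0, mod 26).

MAZTE

The inverse of 9 mod 26 is 3, since 9·3=27≡1. Apply D(y)=3·(y−2) mod 26:
G(6): 3·(6−2)=12 → M
C(2): 3·(2−2)=0 → A
T(19): 3·(19−2)=51≡25 → Z
R(17): 3·(17−2)=45≡19 → T
M(12): 3·(12−2)=30≡4 → E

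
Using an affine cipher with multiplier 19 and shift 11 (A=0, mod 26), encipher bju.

b(1): 19·1+11=30≡4 → e
j(9): 19·9+11=182≡0 → a
u(20): 19·20+11=391≡1 → b

eab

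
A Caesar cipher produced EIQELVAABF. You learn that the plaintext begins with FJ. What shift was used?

From the crib: E(4)−F(5)=-1≡25, so the shift is 25.

25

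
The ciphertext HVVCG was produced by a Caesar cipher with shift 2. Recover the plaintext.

FTTAE

H(7): 7−2=5 → F
V(21): 21−2=19 → T
V(21): 21−2=19 → T
C(2): 2−2=0 → A
G(6): 6−2=4 → E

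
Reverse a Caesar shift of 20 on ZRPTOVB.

Z(25): 25−20=5 → F
R(17): 17−20=-3≡23 → X
P(15): 15−20=-5≡21 → V
T(19): 19−20=-1≡25 → Z
O(14): 14−20=-6≡20 → U
V(21): 21−20=1 → B
B(1): 1−20=-19≡7 → H

FXVZUBH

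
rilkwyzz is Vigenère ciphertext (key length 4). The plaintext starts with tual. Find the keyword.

Subtract each crib letter from the matching ciphertext letter (mod 26):
r(17)−t(19)=-2≡24 → y
i(8)−u(20)=-12≡14 → o
l(11)−a(0)=11 → l
k(10)−l(11)=-1≡25 → z

yolz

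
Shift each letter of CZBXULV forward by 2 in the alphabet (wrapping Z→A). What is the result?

EBDZWNX

C(2): 2+2=4 → E
Z(25): 25+2=27≡1 → B
B(1): 1+2=3 → D
X(23): 23+2=25 → Z
U(20): 20+2=22 → W
L(11): 11+2=13 → N
V(21): 21+2=23 → X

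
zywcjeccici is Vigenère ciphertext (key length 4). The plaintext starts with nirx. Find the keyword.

mqff

Subtract each crib letter from the matching ciphertext letter (mod 26):
z(25)−n(13)=12 → m
y(24)−i(8)=16 → q
w(22)−r(17)=5 → f
c(2)−x(23)=-21≡5 → f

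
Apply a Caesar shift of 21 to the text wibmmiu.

rdwhhdp

w(22): 22+21=43≡17 → r
i(8): 8+21=29≡3 → d
b(1): 1+21=22 → w
m(12): 12+21=33≡7 → h
m(12): 12+21=33≡7 → h
i(8): 8+21=29≡3 → d
u(20): 20+21=41≡15 → p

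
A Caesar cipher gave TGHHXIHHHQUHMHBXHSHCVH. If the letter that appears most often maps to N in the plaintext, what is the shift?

The most frequent ciphertext letter is H (appears 10 times).
H is position 7; N is position 13.
Shift = -6≡20.

20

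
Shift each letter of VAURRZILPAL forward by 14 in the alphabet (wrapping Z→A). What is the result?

JOIFFNWZDOZ

V(21): 21+14=35≡9 → J
A(0): 0+14=14 → O
U(20): 20+14=34≡8 → I
R(17): 17+14=31≡5 → F
R(17): 17+14=31≡5 → F
Z(25): 25+14=39≡13 → N
I(8): 8+14=22 → W
L(11): 11+14=25 → Z
P(15): 15+14=29≡3 → D
A(0): 0+14=14 → O
L(11): 11+14=25 → Z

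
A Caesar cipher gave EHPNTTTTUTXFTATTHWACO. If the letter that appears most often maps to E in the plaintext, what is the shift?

The most frequent ciphertext letter is T (appears 8 times).
T is position 19; E is position 4.
Shift = 15.

15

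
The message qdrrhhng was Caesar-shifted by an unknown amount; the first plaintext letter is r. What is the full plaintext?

ressiioh

From the crib: q(16)−r(17)=-1≡25, so the shift is 25.
Subtract 25 from each ciphertext letter:
q(16): 16−25=-9≡17 → r
d(3): 3−25=-22≡4 → e
r(17): 17−25=-8≡18 → s
r(17): 17−25=-8≡18 → s
h(7): 7−25=-18≡8 → i
h(7): 7−25=-18≡8 → i
n(13): 13−25=-12≡14 → o
g(6): 6−25=-19≡7 → h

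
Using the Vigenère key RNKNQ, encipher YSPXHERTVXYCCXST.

PFZKXVEDINPPMKIK

Repeat the key across the message: RNKNQRNKNQRNKNQR
Y(24)+R(17): 41≡15 → P
S(18)+N(13): 31≡5 → F
P(15)+K(10): 25 → Z
X(23)+N(13): 36≡10 → K
H(7)+Q(16): 23 → X
E(4)+R(17): 21 → V
R(17)+N(13): 30≡4 → E
T(19)+K(10): 29≡3 → D
V(21)+N(13): 34≡8 → I
X(23)+Q(16): 39≡13 → N
Y(24)+R(17): 41≡15 → P
C(2)+N(13): 15 → P
C(2)+K(10): 12 → M
X(23)+N(13): 36≡10 → K
S(18)+Q(16): 34≡8 → I
T(19)+R(17): 36≡10 → K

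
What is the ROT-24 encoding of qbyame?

ozwykc

q(16): 16+24=40≡14 → o
b(1): 1+24=25 → z
y(24): 24+24=48≡22 → w
a(0): 0+24=24 → y
m(12): 12+24=36≡10 → k
e(4): 4+24=28≡2 → c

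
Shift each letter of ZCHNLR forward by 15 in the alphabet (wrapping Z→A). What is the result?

Z(25): 25+15=40≡14 → O
C(2): 2+15=17 → R
H(7): 7+15=22 → W
N(13): 13+15=28≡2 → C
L(11): 11+15=26≡0 → A
R(17): 17+15=32≡6 → G

ORWCAG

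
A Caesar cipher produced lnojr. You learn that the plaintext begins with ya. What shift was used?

13

From the crib: l(11)−y(24)=-13≡13, so the shift is 13.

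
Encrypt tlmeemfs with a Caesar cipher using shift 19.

mefxxfyl

t(19): 19+19=38≡12 → m
l(11): 11+19=30≡4 → e
m(12): 12+19=31≡5 → f
e(4): 4+19=23 → x
e(4): 4+19=23 → x
m(12): 12+19=31≡5 → f
f(5): 5+19=24 → y
s(18): 18+19=37≡11 → l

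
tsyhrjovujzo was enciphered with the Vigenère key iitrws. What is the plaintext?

lkfqvrgnbsdw

Repeat the key across the ciphertext: iitrwsiitrws
t(19)−i(8): 11 → l
s(18)−i(8): 10 → k
y(24)−t(19): 5 → f
h(7)−r(17): -10≡16 → q
r(17)−w(22): -5≡21 → v
j(9)−s(18): -9≡17 → r
o(14)−i(8): 6 → g
v(21)−i(8): 13 → n
u(20)−t(19): 1 → b
j(9)−r(17): -8≡18 → s
z(25)−w(22): 3 → d
o(14)−s(18): -4≡22 → w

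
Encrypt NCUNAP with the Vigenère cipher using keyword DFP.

Repeat the key across the message: DFPDFP
N(13)+D(3): 16 → Q
C(2)+F(5): 7 → H
U(20)+P(15): 35≡9 → J
N(13)+D(3): 16 → Q
A(0)+F(5): 5 → F
P(15)+P(15): 30≡4 → E

QHJQFE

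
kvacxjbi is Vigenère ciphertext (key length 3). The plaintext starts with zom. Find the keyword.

lho

Subtract each crib letter from the matching ciphertext letter (mod 26):
k(10)−z(25)=-15≡11 → l
v(21)−o(14)=7 → h
a(0)−m(12)=-12≡14 → o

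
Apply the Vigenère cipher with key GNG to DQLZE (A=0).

JDRFR

Repeat the key across the message: GNGGN
D(3)+G(6): 9 → J
Q(16)+N(13): 29≡3 → D
L(11)+G(6): 17 → R
Z(25)+G(6): 31≡5 → F
E(4)+N(13): 17 → R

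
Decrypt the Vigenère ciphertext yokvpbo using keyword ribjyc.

Repeat the key across the ciphertext: ribjycr
y(24)−r(17): 7 → h
o(14)−i(8): 6 → g
k(10)−b(1): 9 → j
v(21)−j(9): 12 → m
p(15)−y(24): -9≡17 → r
b(1)−c(2): -1≡25 → z
o(14)−r(17): -3≡23 → x

hgjmrzx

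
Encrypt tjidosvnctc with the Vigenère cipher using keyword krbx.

Repeat the key across the message: krbxkrbxkrb
t(19)+k(10): 29≡3 → d
j(9)+r(17): 26≡0 → a
i(8)+b(1): 9 → j
d(3)+x(23): 26≡0 → a
o(14)+k(10): 24 → y
s(18)+r(17): 35≡9 → j
v(21)+b(1): 22 → w
n(13)+x(23): 36≡10 → k
c(2)+k(10): 12 → m
t(19)+r(17): 36≡10 → k
c(2)+b(1): 3 → d

dajayjwkmkd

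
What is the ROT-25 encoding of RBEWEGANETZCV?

R(17): 17+25=42≡16 → Q
B(1): 1+25=26≡0 → A
E(4): 4+25=29≡3 → D
W(22): 22+25=47≡21 → V
E(4): 4+25=29≡3 → D
G(6): 6+25=31≡5 → F
A(0): 0+25=25 → Z
N(13): 13+25=38≡12 → M
E(4): 4+25=29≡3 → D
T(19): 19+25=44≡18 → S
Z(25): 25+25=50≡24 → Y
C(2): 2+25=27≡1 → B
V(21): 21+25=46≡20 → U

QADVDFZMDSYBU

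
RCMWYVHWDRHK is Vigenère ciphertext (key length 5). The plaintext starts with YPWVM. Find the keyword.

TNQBM

Subtract each crib letter from the matching ciphertext letter (mod 26):
R(17)−Y(24)=-7≡19 → T
C(2)−P(15)=-13≡13 → N
M(12)−W(22)=-10≡16 → Q
W(22)−V(21)=1 → B
Y(24)−M(12)=12 → M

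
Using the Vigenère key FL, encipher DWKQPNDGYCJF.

IHPBUYIRDNOQ

Repeat the key across the message: FLFLFLFLFLFL
D(3)+F(5): 8 → I
W(22)+L(11): 33≡7 → H
K(10)+F(5): 15 → P
Q(16)+L(11): 27≡1 → B
P(15)+F(5): 20 → U
N(13)+L(11): 24 → Y
D(3)+F(5): 8 → I
G(6)+L(11): 17 → R
Y(24)+F(5): 29≡3 → D
C(2)+L(11): 13 → N
J(9)+F(5): 14 → O
F(5)+L(11): 16 → Q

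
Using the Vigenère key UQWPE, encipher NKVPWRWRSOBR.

HAREALMNHSVH

Repeat the key across the message: UQWPEUQWPEUQ
N(13)+U(20): 33≡7 → H
K(10)+Q(16): 26≡0 → A
V(21)+W(22): 43≡17 → R
P(15)+P(15): 30≡4 → E
W(22)+E(4): 26≡0 → A
R(17)+U(20): 37≡11 → L
W(22)+Q(16): 38≡12 → M
R(17)+W(22): 39≡13 → N
S(18)+P(15): 33≡7 → H
O(14)+E(4): 18 → S
B(1)+U(20): 21 → V
R(17)+Q(16): 33≡7 → H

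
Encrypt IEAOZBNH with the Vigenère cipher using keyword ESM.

MWMSRNRZ

Repeat the key across the message: ESMESMES
I(8)+E(4): 12 → M
E(4)+S(18): 22 → W
A(0)+M(12): 12 → M
O(14)+E(4): 18 → S
Z(25)+S(18): 43≡17 → R
B(1)+M(12): 13 → N
N(13)+E(4): 17 → R
H(7)+S(18): 25 → Z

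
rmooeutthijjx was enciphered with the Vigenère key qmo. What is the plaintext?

baaysgdhtsxvh

Repeat the key across the ciphertext: qmoqmoqmoqmoq
r(17)−q(16): 1 → b
m(12)−m(12): 0 → a
o(14)−o(14): 0 → a
o(14)−q(16): -2≡24 → y
e(4)−m(12): -8≡18 → s
u(20)−o(14): 6 → g
t(19)−q(16): 3 → d
t(19)−m(12): 7 → h
h(7)−o(14): -7≡19 → t
i(8)−q(16): -8≡18 → s
j(9)−m(12): -3≡23 → x
j(9)−o(14): -5≡21 → v
x(23)−q(16): 7 → h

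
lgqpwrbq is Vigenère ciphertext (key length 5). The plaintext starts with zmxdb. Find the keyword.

mutmv

Subtract each crib letter from the matching ciphertext letter (mod 26):
l(11)−z(25)=-14≡12 → m
g(6)−m(12)=-6≡20 → u
q(16)−x(23)=-7≡19 → t
p(15)−d(3)=12 → m
w(22)−b(1)=21 → v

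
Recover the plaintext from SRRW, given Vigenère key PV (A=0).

Repeat the key across the ciphertext: PVPV
S(18)−P(15): 3 → D
R(17)−V(21): -4≡22 → W
R(17)−P(15): 2 → C
W(22)−V(21): 1 → B

DWCB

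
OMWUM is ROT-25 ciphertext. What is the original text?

O(14): 14−25=-11≡15 → P
M(12): 12−25=-13≡13 → N
W(22): 22−25=-3≡23 → X
U(20): 20−25=-5≡21 → V
M(12): 12−25=-13≡13 → N

PNXVN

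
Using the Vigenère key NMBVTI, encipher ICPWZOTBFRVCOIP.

Repeat the key across the message: NMBVTINMBVTINMB
I(8)+N(13): 21 → V
C(2)+M(12): 14 → O
P(15)+B(1): 16 → Q
W(22)+V(21): 43≡17 → R
Z(25)+T(19): 44≡18 → S
O(14)+I(8): 22 → W
T(19)+N(13): 32≡6 → G
B(1)+M(12): 13 → N
F(5)+B(1): 6 → G
R(17)+V(21): 38≡12 → M
V(21)+T(19): 40≡14 → O
C(2)+I(8): 10 → K
O(14)+N(13): 27≡1 → B
I(8)+M(12): 20 → U
P(15)+B(1): 16 → Q

VOQRSWGNGMOKBUQ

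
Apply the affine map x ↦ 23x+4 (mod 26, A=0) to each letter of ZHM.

Z(25): 23·25+4=579≡7 → H
H(7): 23·7+4=165≡9 → J
M(12): 23·12+4=280≡20 → U

HJU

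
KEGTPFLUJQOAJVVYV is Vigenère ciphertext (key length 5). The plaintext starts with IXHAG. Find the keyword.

Subtract each crib letter from the matching ciphertext letter (mod 26):
K(10)−I(8)=2 → C
E(4)−X(23)=-19≡7 → H
G(6)−H(7)=-1≡25 → Z
T(19)−A(0)=19 → T
P(15)−G(6)=9 → J

CHZTJ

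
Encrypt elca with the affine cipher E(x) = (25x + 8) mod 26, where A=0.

exgi

e(4): 25·4+8=108≡4 → e
l(11): 25·11+8=283≡23 → x
c(2): 25·2+8=58≡6 → g
a(0): 25·0+8=8 → i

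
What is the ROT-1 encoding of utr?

vus

u(20): 20+1=21 → v
t(19): 19+1=20 → u
r(17): 17+1=18 → s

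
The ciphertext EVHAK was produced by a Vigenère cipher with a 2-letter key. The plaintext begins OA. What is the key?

Subtract each crib letter from the matching ciphertext letter (mod 26):
E(4)−O(14)=-10≡16 → Q
V(21)−A(0)=21 → V

QV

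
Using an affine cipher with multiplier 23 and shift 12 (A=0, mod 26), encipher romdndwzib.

r(17): 23·17+12=403≡13 → n
o(14): 23·14+12=334≡22 → w
m(12): 23·12+12=288≡2 → c
d(3): 23·3+12=81≡3 → d
n(13): 23·13+12=311≡25 → z
d(3): 23·3+12=81≡3 → d
w(22): 23·22+12=518≡24 → y
z(25): 23·25+12=587≡15 → p
i(8): 23·8+12=196≡14 → o
b(1): 23·1+12=35≡9 → j

nwcdzdypoj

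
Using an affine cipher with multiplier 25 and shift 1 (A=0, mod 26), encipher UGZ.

HVC

U(20): 25·20+1=501≡7 → H
G(6): 25·6+1=151≡21 → V
Z(25): 25·25+1=626≡2 → C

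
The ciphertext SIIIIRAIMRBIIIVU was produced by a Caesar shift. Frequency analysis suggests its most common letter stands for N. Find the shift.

The most frequent ciphertext letter is I (appears 8 times).
I is position 8; N is position 13.
Shift = -5≡21.

21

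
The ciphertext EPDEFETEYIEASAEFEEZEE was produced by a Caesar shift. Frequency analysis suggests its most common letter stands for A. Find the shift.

4

The most frequent ciphertext letter is E (appears 10 times).
E is position 4; A is position 0.
Shift = 4.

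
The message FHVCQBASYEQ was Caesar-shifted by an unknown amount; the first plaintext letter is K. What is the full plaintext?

From the crib: F(5)−K(10)=-5≡21, so the shift is 21.
Subtract 21 from each ciphertext letter:
F(5): 5−21=-16≡10 → K
H(7): 7−21=-14≡12 → M
V(21): 21−21=0 → A
C(2): 2−21=-19≡7 → H
Q(16): 16−21=-5≡21 → V
B(1): 1−21=-20≡6 → G
A(0): 0−21=-21≡5 → F
S(18): 18−21=-3≡23 → X
Y(24): 24−21=3 → D
E(4): 4−21=-17≡9 → J
Q(16): 16−21=-5≡21 → V

KMAHVGFXDJV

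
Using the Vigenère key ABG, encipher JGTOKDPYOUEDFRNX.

JHZOLJPZUUFJFSTX

Repeat the key across the message: ABGABGABGABGABGA
J(9)+A(0): 9 → J
G(6)+B(1): 7 → H
T(19)+G(6): 25 → Z
O(14)+A(0): 14 → O
K(10)+B(1): 11 → L
D(3)+G(6): 9 → J
P(15)+A(0): 15 → P
Y(24)+B(1): 25 → Z
O(14)+G(6): 20 → U
U(20)+A(0): 20 → U
E(4)+B(1): 5 → F
D(3)+G(6): 9 → J
F(5)+A(0): 5 → F
R(17)+B(1): 18 → S
N(13)+G(6): 19 → T
X(23)+A(0): 23 → X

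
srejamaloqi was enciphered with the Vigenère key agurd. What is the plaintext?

slksxmurxni

Repeat the key across the ciphertext: agurdagurda
s(18)−a(0): 18 → s
r(17)−g(6): 11 → l
e(4)−u(20): -16≡10 → k
j(9)−r(17): -8≡18 → s
a(0)−d(3): -3≡23 → x
m(12)−a(0): 12 → m
a(0)−g(6): -6≡20 → u
l(11)−u(20): -9≡17 → r
o(14)−r(17): -3≡23 → x
q(16)−d(3): 13 → n
i(8)−a(0): 8 → i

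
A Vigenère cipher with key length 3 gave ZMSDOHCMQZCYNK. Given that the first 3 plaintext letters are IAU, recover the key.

RMY

Subtract each crib letter from the matching ciphertext letter (mod 26):
Z(25)−I(8)=17 → R
M(12)−A(0)=12 → M
S(18)−U(20)=-2≡24 → Y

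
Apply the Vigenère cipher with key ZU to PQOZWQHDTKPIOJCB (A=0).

OKNTVKGXSEOCNDBV

Repeat the key across the message: ZUZUZUZUZUZUZUZU
P(15)+Z(25): 40≡14 → O
Q(16)+U(20): 36≡10 → K
O(14)+Z(25): 39≡13 → N
Z(25)+U(20): 45≡19 → T
W(22)+Z(25): 47≡21 → V
Q(16)+U(20): 36≡10 → K
H(7)+Z(25): 32≡6 → G
D(3)+U(20): 23 → X
T(19)+Z(25): 44≡18 → S
K(10)+U(20): 30≡4 → E
P(15)+Z(25): 40≡14 → O
I(8)+U(20): 28≡2 → C
O(14)+Z(25): 39≡13 → N
J(9)+U(20): 29≡3 → D
C(2)+Z(25): 27≡1 → B
B(1)+U(20): 21 → V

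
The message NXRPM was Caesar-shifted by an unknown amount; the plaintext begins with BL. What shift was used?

12

From the crib: N(13)−B(1)=12, so the shift is 12.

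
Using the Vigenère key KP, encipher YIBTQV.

IXLIAK

Repeat the key across the message: KPKPKP
Y(24)+K(10): 34≡8 → I
I(8)+P(15): 23 → X
B(1)+K(10): 11 → L
T(19)+P(15): 34≡8 → I
Q(16)+K(10): 26≡0 → A
V(21)+P(15): 36≡10 → K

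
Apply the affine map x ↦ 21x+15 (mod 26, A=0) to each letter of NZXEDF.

CUEVAQ

N(13): 21·13+15=288≡2 → C
Z(25): 21·25+15=540≡20 → U
X(23): 21·23+15=498≡4 → E
E(4): 21·4+15=99≡21 → V
D(3): 21·3+15=78≡0 → A
F(5): 21·5+15=120≡16 → Q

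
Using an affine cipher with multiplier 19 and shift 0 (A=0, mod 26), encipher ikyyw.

wiooc

i(8): 19·8+0=152≡22 → w
k(10): 19·10+0=190≡8 → i
y(24): 19·24+0=456≡14 → o
y(24): 19·24+0=456≡14 → o
w(22): 19·22+0=418≡2 → c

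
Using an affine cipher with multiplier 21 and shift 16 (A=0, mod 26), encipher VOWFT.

V(21): 21·21+16=457≡15 → P
O(14): 21·14+16=310≡24 → Y
W(22): 21·22+16=478≡10 → K
F(5): 21·5+16=121≡17 → R
T(19): 21·19+16=415≡25 → Z

PYKRZ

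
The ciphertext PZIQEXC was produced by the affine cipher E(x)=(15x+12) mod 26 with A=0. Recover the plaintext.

VNYCWZI

The inverse of 15 mod 26 is 7, since 15·7=105≡1. Apply D(y)=7·(y−12) mod 26:
P(15): 7·(15−12)=21 → V
Z(25): 7·(25−12)=91≡13 → N
I(8): 7·(8−12)=-28≡24 → Y
Q(16): 7·(16−12)=28≡2 → C
E(4): 7·(4−12)=-56≡22 → W
X(23): 7·(23−12)=77≡25 → Z
C(2): 7·(2−12)=-70≡8 → I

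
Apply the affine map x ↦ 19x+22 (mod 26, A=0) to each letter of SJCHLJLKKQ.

S(18): 19·18+22=364≡0 → A
J(9): 19·9+22=193≡11 → L
C(2): 19·2+22=60≡8 → I
H(7): 19·7+22=155≡25 → Z
L(11): 19·11+22=231≡23 → X
J(9): 19·9+22=193≡11 → L
L(11): 19·11+22=231≡23 → X
K(10): 19·10+22=212≡4 → E
K(10): 19·10+22=212≡4 → E
Q(16): 19·16+22=326≡14 → O

ALIZXLXEEO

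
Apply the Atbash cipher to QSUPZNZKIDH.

JHFKAMAPRWS

Q(16) → J(9)
S(18) → H(7)
U(20) → F(5)
P(15) → K(10)
Z(25) → A(0)
N(13) → M(12)
Z(25) → A(0)
K(10) → P(15)
I(8) → R(17)
D(3) → W(22)
H(7) → S(18)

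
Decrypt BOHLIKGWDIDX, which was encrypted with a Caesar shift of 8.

B(1): 1−8=-7≡19 → T
O(14): 14−8=6 → G
H(7): 7−8=-1≡25 → Z
L(11): 11−8=3 → D
I(8): 8−8=0 → A
K(10): 10−8=2 → C
G(6): 6−8=-2≡24 → Y
W(22): 22−8=14 → O
D(3): 3−8=-5≡21 → V
I(8): 8−8=0 → A
D(3): 3−8=-5≡21 → V
X(23): 23−8=15 → P

TGZDACYOVAVP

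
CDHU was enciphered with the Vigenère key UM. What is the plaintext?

Repeat the key across the ciphertext: UMUM
C(2)−U(20): -18≡8 → I
D(3)−M(12): -9≡17 → R
H(7)−U(20): -13≡13 → N
U(20)−M(12): 8 → I

IRNI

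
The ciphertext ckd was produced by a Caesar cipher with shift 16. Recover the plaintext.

c(2): 2−16=-14≡12 → m
k(10): 10−16=-6≡20 → u
d(3): 3−16=-13≡13 → n

mun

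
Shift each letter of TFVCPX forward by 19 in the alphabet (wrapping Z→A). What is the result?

MYOVIQ

T(19): 19+19=38≡12 → M
F(5): 5+19=24 → Y
V(21): 21+19=40≡14 → O
C(2): 2+19=21 → V
P(15): 15+19=34≡8 → I
X(23): 23+19=42≡16 → Q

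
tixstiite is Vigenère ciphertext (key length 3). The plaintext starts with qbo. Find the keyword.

dhj

Subtract each crib letter from the matching ciphertext letter (mod 26):
t(19)−q(16)=3 → d
i(8)−b(1)=7 → h
x(23)−o(14)=9 → j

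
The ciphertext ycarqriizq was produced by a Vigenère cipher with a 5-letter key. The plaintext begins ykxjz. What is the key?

asdir

Subtract each crib letter from the matching ciphertext letter (mod 26):
y(24)−y(24)=0 → a
c(2)−k(10)=-8≡18 → s
a(0)−x(23)=-23≡3 → d
r(17)−j(9)=8 → i
q(16)−z(25)=-9≡17 → r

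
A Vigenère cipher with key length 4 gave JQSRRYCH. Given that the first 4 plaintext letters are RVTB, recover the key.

Subtract each crib letter from the matching ciphertext letter (mod 26):
J(9)−R(17)=-8≡18 → S
Q(16)−V(21)=-5≡21 → V
S(18)−T(19)=-1≡25 → Z
R(17)−B(1)=16 → Q

SVZQ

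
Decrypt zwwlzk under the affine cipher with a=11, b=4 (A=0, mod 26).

The inverse of 11 mod 26 is 19, since 11·19=209≡1. Apply D(y)=19·(y−4) mod 26:
z(25): 19·(25−4)=399≡9 → j
w(22): 19·(22−4)=342≡4 → e
w(22): 19·(22−4)=342≡4 → e
l(11): 19·(11−4)=133≡3 → d
z(25): 19·(25−4)=399≡9 → j
k(10): 19·(10−4)=114≡10 → k

jeedjk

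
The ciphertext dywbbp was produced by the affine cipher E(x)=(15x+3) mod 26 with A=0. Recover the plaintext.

ardmmg

The inverse of 15 mod 26 is 7, since 15·7=105≡1. Apply D(y)=7·(y−3) mod 26:
d(3): 7·(3−3)=0 → a
y(24): 7·(24−3)=147≡17 → r
w(22): 7·(22−3)=133≡3 → d
b(1): 7·(1−3)=-14≡12 → m
b(1): 7·(1−3)=-14≡12 → m
p(15): 7·(15−3)=84≡6 → g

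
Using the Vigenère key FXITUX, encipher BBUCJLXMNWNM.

GYCVDICJVPHJ

Repeat the key across the message: FXITUXFXITUX
B(1)+F(5): 6 → G
B(1)+X(23): 24 → Y
U(20)+I(8): 28≡2 → C
C(2)+T(19): 21 → V
J(9)+U(20): 29≡3 → D
L(11)+X(23): 34≡8 → I
X(23)+F(5): 28≡2 → C
M(12)+X(23): 35≡9 → J
N(13)+I(8): 21 → V
W(22)+T(19): 41≡15 → P
N(13)+U(20): 33≡7 → H
M(12)+X(23): 35≡9 → J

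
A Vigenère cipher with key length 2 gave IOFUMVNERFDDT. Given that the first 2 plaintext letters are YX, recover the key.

Subtract each crib letter from the matching ciphertext letter (mod 26):
I(8)−Y(24)=-16≡10 → K
O(14)−X(23)=-9≡17 → R

KR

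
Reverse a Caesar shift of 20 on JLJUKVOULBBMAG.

PRPAQBUARHHSGM

J(9): 9−20=-11≡15 → P
L(11): 11−20=-9≡17 → R
J(9): 9−20=-11≡15 → P
U(20): 20−20=0 → A
K(10): 10−20=-10≡16 → Q
V(21): 21−20=1 → B
O(14): 14−20=-6≡20 → U
U(20): 20−20=0 → A
L(11): 11−20=-9≡17 → R
B(1): 1−20=-19≡7 → H
B(1): 1−20=-19≡7 → H
M(12): 12−20=-8≡18 → S
A(0): 0−20=-20≡6 → G
G(6): 6−20=-14≡12 → M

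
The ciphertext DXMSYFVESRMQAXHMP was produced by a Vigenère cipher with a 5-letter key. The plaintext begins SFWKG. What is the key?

Subtract each crib letter from the matching ciphertext letter (mod 26):
D(3)−S(18)=-15≡11 → L
X(23)−F(5)=18 → S
M(12)−W(22)=-10≡16 → Q
S(18)−K(10)=8 → I
Y(24)−G(6)=18 → S

LSQIS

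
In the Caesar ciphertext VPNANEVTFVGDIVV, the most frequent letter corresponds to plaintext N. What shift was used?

8

The most frequent ciphertext letter is V (appears 5 times).
V is position 21; N is position 13.
Shift = 8.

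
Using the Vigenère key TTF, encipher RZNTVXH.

KSSMOCA

Repeat the key across the message: TTFTTFT
R(17)+T(19): 36≡10 → K
Z(25)+T(19): 44≡18 → S
N(13)+F(5): 18 → S
T(19)+T(19): 38≡12 → M
V(21)+T(19): 40≡14 → O
X(23)+F(5): 28≡2 → C
H(7)+T(19): 26≡0 → A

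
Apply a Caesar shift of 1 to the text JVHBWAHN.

J(9): 9+1=10 → K
V(21): 21+1=22 → W
H(7): 7+1=8 → I
B(1): 1+1=2 → C
W(22): 22+1=23 → X
A(0): 0+1=1 → B
H(7): 7+1=8 → I
N(13): 13+1=14 → O

KWICXBIO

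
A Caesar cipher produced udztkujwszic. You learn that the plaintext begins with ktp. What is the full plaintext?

ktpjakzmipys

From the crib: u(20)−k(10)=10, so the shift is 10.
Subtract 10 from each ciphertext letter:
u(20): 20−10=10 → k
d(3): 3−10=-7≡19 → t
z(25): 25−10=15 → p
t(19): 19−10=9 → j
k(10): 10−10=0 → a
u(20): 20−10=10 → k
j(9): 9−10=-1≡25 → z
w(22): 22−10=12 → m
s(18): 18−10=8 → i
z(25): 25−10=15 → p
i(8): 8−10=-2≡24 → y
c(2): 2−10=-8≡18 → s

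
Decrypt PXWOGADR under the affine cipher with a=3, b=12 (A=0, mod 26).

BVMSYWXT

The inverse of 3 mod 26 is 9, since 3·9=27≡1. Apply D(y)=9·(y−12) mod 26:
P(15): 9·(15−12)=27≡1 → B
X(23): 9·(23−12)=99≡21 → V
W(22): 9·(22−12)=90≡12 → M
O(14): 9·(14−12)=18 → S
G(6): 9·(6−12)=-54≡24 → Y
A(0): 9·(0−12)=-108≡22 → W
D(3): 9·(3−12)=-81≡23 → X
R(17): 9·(17−12)=45≡19 → T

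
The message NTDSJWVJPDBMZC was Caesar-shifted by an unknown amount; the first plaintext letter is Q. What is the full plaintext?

From the crib: N(13)−Q(16)=-3≡23, so the shift is 23.
Subtract 23 from each ciphertext letter:
N(13): 13−23=-10≡16 → Q
T(19): 19−23=-4≡22 → W
D(3): 3−23=-20≡6 → G
S(18): 18−23=-5≡21 → V
J(9): 9−23=-14≡12 → M
W(22): 22−23=-1≡25 → Z
V(21): 21−23=-2≡24 → Y
J(9): 9−23=-14≡12 → M
P(15): 15−23=-8≡18 → S
D(3): 3−23=-20≡6 → G
B(1): 1−23=-22≡4 → E
M(12): 12−23=-11≡15 → P
Z(25): 25−23=2 → C
C(2): 2−23=-21≡5 → F

QWGVMZYMSGEPCF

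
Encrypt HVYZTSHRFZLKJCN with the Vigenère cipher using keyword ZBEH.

Repeat the key across the message: ZBEHZBEHZBEHZBE
H(7)+Z(25): 32≡6 → G
V(21)+B(1): 22 → W
Y(24)+E(4): 28≡2 → C
Z(25)+H(7): 32≡6 → G
T(19)+Z(25): 44≡18 → S
S(18)+B(1): 19 → T
H(7)+E(4): 11 → L
R(17)+H(7): 24 → Y
F(5)+Z(25): 30≡4 → E
Z(25)+B(1): 26≡0 → A
L(11)+E(4): 15 → P
K(10)+H(7): 17 → R
J(9)+Z(25): 34≡8 → I
C(2)+B(1): 3 → D
N(13)+E(4): 17 → R

GWCGSTLYEAPRIDR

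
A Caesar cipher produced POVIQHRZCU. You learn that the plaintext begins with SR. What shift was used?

From the crib: P(15)−S(18)=-3≡23, so the shift is 23.

23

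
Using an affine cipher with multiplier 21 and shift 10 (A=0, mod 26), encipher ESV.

E(4): 21·4+10=94≡16 → Q
S(18): 21·18+10=388≡24 → Y
V(21): 21·21+10=451≡9 → J

QYJ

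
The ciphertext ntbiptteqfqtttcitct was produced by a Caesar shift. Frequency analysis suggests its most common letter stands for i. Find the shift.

The most frequent ciphertext letter is t (appears 8 times).
t is position 19; i is position 8.
Shift = 11.

11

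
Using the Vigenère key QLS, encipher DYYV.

Repeat the key across the message: QLSQ
D(3)+Q(16): 19 → T
Y(24)+L(11): 35≡9 → J
Y(24)+S(18): 42≡16 → Q
V(21)+Q(16): 37≡11 → L

TJQL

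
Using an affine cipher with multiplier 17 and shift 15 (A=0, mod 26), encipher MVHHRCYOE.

M(12): 17·12+15=219≡11 → L
V(21): 17·21+15=372≡8 → I
H(7): 17·7+15=134≡4 → E
H(7): 17·7+15=134≡4 → E
R(17): 17·17+15=304≡18 → S
C(2): 17·2+15=49≡23 → X
Y(24): 17·24+15=423≡7 → H
O(14): 17·14+15=253≡19 → T
E(4): 17·4+15=83≡5 → F

LIEESXHTF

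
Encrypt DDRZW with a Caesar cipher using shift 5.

IIWEB

D(3): 3+5=8 → I
D(3): 3+5=8 → I
R(17): 17+5=22 → W
Z(25): 25+5=30≡4 → E
W(22): 22+5=27≡1 → B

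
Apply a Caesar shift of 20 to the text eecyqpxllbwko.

e(4): 4+20=24 → y
e(4): 4+20=24 → y
c(2): 2+20=22 → w
y(24): 24+20=44≡18 → s
q(16): 16+20=36≡10 → k
p(15): 15+20=35≡9 → j
x(23): 23+20=43≡17 → r
l(11): 11+20=31≡5 → f
l(11): 11+20=31≡5 → f
b(1): 1+20=21 → v
w(22): 22+20=42≡16 → q
k(10): 10+20=30≡4 → e
o(14): 14+20=34≡8 → i

yywskjrffvqei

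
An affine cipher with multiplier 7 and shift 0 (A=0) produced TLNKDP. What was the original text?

ZJNUTR

The inverse of 7 mod 26 is 15, since 7·15=105≡1. Apply D(y)=15·(y−0) mod 26:
T(19): 15·(19−0)=285≡25 → Z
L(11): 15·(11−0)=165≡9 → J
N(13): 15·(13−0)=195≡13 → N
K(10): 15·(10−0)=150≡20 → U
D(3): 15·(3−0)=45≡19 → T
P(15): 15·(15−0)=225≡17 → R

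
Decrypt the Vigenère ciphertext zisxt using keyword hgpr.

scdgm

Repeat the key across the ciphertext: hgprh
z(25)−h(7): 18 → s
i(8)−g(6): 2 → c
s(18)−p(15): 3 → d
x(23)−r(17): 6 → g
t(19)−h(7): 12 → m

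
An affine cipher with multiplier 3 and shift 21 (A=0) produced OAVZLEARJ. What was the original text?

The inverse of 3 mod 26 is 9, since 3·9=27≡1. Apply D(y)=9·(y−21) mod 26:
O(14): 9·(14−21)=-63≡15 → P
A(0): 9·(0−21)=-189≡19 → T
V(21): 9·(21−21)=0 → A
Z(25): 9·(25−21)=36≡10 → K
L(11): 9·(11−21)=-90≡14 → O
E(4): 9·(4−21)=-153≡3 → D
A(0): 9·(0−21)=-189≡19 → T
R(17): 9·(17−21)=-36≡16 → Q
J(9): 9·(9−21)=-108≡22 → W

PTAKODTQW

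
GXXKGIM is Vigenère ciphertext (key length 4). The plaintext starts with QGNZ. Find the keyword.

QRKL

Subtract each crib letter from the matching ciphertext letter (mod 26):
G(6)−Q(16)=-10≡16 → Q
X(23)−G(6)=17 → R
X(23)−N(13)=10 → K
K(10)−Z(25)=-15≡11 → L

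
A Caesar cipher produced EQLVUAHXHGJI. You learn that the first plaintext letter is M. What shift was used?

18

From the crib: E(4)−M(12)=-8≡18, so the shift is 18.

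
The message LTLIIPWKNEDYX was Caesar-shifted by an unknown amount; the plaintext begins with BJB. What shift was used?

From the crib: L(11)−B(1)=10, so the shift is 10.

10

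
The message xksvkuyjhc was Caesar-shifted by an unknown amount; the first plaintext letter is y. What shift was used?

From the crib: x(23)−y(24)=-1≡25, so the shift is 25.

25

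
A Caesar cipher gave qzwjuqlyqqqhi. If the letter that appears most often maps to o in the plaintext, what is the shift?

2

The most frequent ciphertext letter is q (appears 5 times).
q is position 16; o is position 14.
Shift = 2.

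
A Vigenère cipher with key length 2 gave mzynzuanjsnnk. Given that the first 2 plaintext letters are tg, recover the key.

tt

Subtract each crib letter from the matching ciphertext letter (mod 26):
m(12)−t(19)=-7≡19 → t
z(25)−g(6)=19 → t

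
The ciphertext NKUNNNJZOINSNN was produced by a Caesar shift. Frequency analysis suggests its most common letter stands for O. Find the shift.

The most frequent ciphertext letter is N (appears 7 times).
N is position 13; O is position 14.
Shift = -1≡25.

25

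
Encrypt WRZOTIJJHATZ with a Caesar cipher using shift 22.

W(22): 22+22=44≡18 → S
R(17): 17+22=39≡13 → N
Z(25): 25+22=47≡21 → V
O(14): 14+22=36≡10 → K
T(19): 19+22=41≡15 → P
I(8): 8+22=30≡4 → E
J(9): 9+22=31≡5 → F
J(9): 9+22=31≡5 → F
H(7): 7+22=29≡3 → D
A(0): 0+22=22 → W
T(19): 19+22=41≡15 → P
Z(25): 25+22=47≡21 → V

SNVKPEFFDWPV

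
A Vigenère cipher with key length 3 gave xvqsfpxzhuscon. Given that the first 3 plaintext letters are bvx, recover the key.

Subtract each crib letter from the matching ciphertext letter (mod 26):
x(23)−b(1)=22 → w
v(21)−v(21)=0 → a
q(16)−x(23)=-7≡19 → t

wat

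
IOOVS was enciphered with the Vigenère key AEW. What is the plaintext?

Repeat the key across the ciphertext: AEWAE
I(8)−A(0): 8 → I
O(14)−E(4): 10 → K
O(14)−W(22): -8≡18 → S
V(21)−A(0): 21 → V
S(18)−E(4): 14 → O

IKSVO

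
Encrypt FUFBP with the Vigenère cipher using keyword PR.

Repeat the key across the message: PRPRP
F(5)+P(15): 20 → U
U(20)+R(17): 37≡11 → L
F(5)+P(15): 20 → U
B(1)+R(17): 18 → S
P(15)+P(15): 30≡4 → E

ULUSE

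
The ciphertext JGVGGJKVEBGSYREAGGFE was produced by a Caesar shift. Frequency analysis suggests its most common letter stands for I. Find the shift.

24

The most frequent ciphertext letter is G (appears 6 times).
G is position 6; I is position 8.
Shift = -2≡24.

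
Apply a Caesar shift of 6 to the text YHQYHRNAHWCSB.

ENWENXTGNCIYH

Y(24): 24+6=30≡4 → E
H(7): 7+6=13 → N
Q(16): 16+6=22 → W
Y(24): 24+6=30≡4 → E
H(7): 7+6=13 → N
R(17): 17+6=23 → X
N(13): 13+6=19 → T
A(0): 0+6=6 → G
H(7): 7+6=13 → N
W(22): 22+6=28≡2 → C
C(2): 2+6=8 → I
S(18): 18+6=24 → Y
B(1): 1+6=7 → H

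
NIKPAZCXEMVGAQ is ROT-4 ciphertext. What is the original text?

JEGLWVYTAIRCWM

N(13): 13−4=9 → J
I(8): 8−4=4 → E
K(10): 10−4=6 → G
P(15): 15−4=11 → L
A(0): 0−4=-4≡22 → W
Z(25): 25−4=21 → V
C(2): 2−4=-2≡24 → Y
X(23): 23−4=19 → T
E(4): 4−4=0 → A
M(12): 12−4=8 → I
V(21): 21−4=17 → R
G(6): 6−4=2 → C
A(0): 0−4=-4≡22 → W
Q(16): 16−4=12 → M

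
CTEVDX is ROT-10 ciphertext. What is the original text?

SJULTN

C(2): 2−10=-8≡18 → S
T(19): 19−10=9 → J
E(4): 4−10=-6≡20 → U
V(21): 21−10=11 → L
D(3): 3−10=-7≡19 → T
X(23): 23−10=13 → N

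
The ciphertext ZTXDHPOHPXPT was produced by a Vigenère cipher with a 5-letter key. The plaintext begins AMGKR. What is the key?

ZHRTQ

Subtract each crib letter from the matching ciphertext letter (mod 26):
Z(25)−A(0)=25 → Z
T(19)−M(12)=7 → H
X(23)−G(6)=17 → R
D(3)−K(10)=-7≡19 → T
H(7)−R(17)=-10≡16 → Q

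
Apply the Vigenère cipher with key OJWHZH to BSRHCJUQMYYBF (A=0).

Repeat the key across the message: OJWHZHOJWHZHO
B(1)+O(14): 15 → P
S(18)+J(9): 27≡1 → B
R(17)+W(22): 39≡13 → N
H(7)+H(7): 14 → O
C(2)+Z(25): 27≡1 → B
J(9)+H(7): 16 → Q
U(20)+O(14): 34≡8 → I
Q(16)+J(9): 25 → Z
M(12)+W(22): 34≡8 → I
Y(24)+H(7): 31≡5 → F
Y(24)+Z(25): 49≡23 → X
B(1)+H(7): 8 → I
F(5)+O(14): 19 → T

PBNOBQIZIFXIT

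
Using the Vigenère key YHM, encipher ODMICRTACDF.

MKYGJDRHOBM

Repeat the key across the message: YHMYHMYHMYH
O(14)+Y(24): 38≡12 → M
D(3)+H(7): 10 → K
M(12)+M(12): 24 → Y
I(8)+Y(24): 32≡6 → G
C(2)+H(7): 9 → J
R(17)+M(12): 29≡3 → D
T(19)+Y(24): 43≡17 → R
A(0)+H(7): 7 → H
C(2)+M(12): 14 → O
D(3)+Y(24): 27≡1 → B
F(5)+H(7): 12 → M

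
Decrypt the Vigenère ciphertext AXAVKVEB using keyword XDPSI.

DULDCYBM

Repeat the key across the ciphertext: XDPSIXDP
A(0)−X(23): -23≡3 → D
X(23)−D(3): 20 → U
A(0)−P(15): -15≡11 → L
V(21)−S(18): 3 → D
K(10)−I(8): 2 → C
V(21)−X(23): -2≡24 → Y
E(4)−D(3): 1 → B
B(1)−P(15): -14≡12 → M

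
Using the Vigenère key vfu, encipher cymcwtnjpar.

xdgxbniojvw

Repeat the key across the message: vfuvfuvfuvf
c(2)+v(21): 23 → x
y(24)+f(5): 29≡3 → d
m(12)+u(20): 32≡6 → g
c(2)+v(21): 23 → x
w(22)+f(5): 27≡1 → b
t(19)+u(20): 39≡13 → n
n(13)+v(21): 34≡8 → i
j(9)+f(5): 14 → o
p(15)+u(20): 35≡9 → j
a(0)+v(21): 21 → v
r(17)+f(5): 22 → w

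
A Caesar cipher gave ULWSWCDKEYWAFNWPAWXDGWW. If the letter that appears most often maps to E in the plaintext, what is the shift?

The most frequent ciphertext letter is W (appears 7 times).
W is position 22; E is position 4.
Shift = 18.

18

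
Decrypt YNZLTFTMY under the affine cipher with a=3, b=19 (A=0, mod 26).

TYCGAEAPT

The inverse of 3 mod 26 is 9, since 3·9=27≡1. Apply D(y)=9·(y−19) mod 26:
Y(24): 9·(24−19)=45≡19 → T
N(13): 9·(13−19)=-54≡24 → Y
Z(25): 9·(25−19)=54≡2 → C
L(11): 9·(11−19)=-72≡6 → G
T(19): 9·(19−19)=0 → A
F(5): 9·(5−19)=-126≡4 → E
T(19): 9·(19−19)=0 → A
M(12): 9·(12−19)=-63≡15 → P
Y(24): 9·(24−19)=45≡19 → T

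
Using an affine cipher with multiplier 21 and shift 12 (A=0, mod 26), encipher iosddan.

yuaxxmz

i(8): 21·8+12=180≡24 → y
o(14): 21·14+12=306≡20 → u
s(18): 21·18+12=390≡0 → a
d(3): 21·3+12=75≡23 → x
d(3): 21·3+12=75≡23 → x
a(0): 21·0+12=12 → m
n(13): 21·13+12=285≡25 → z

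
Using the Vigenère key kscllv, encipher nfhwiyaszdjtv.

xxjhttkkbouof

Repeat the key across the message: kscllvkscllvk
n(13)+k(10): 23 → x
f(5)+s(18): 23 → x
h(7)+c(2): 9 → j
w(22)+l(11): 33≡7 → h
i(8)+l(11): 19 → t
y(24)+v(21): 45≡19 → t
a(0)+k(10): 10 → k
s(18)+s(18): 36≡10 → k
z(25)+c(2): 27≡1 → b
d(3)+l(11): 14 → o
j(9)+l(11): 20 → u
t(19)+v(21): 40≡14 → o
v(21)+k(10): 31≡5 → f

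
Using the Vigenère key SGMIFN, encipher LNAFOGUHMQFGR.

DTMNTTMNYYKTJ

Repeat the key across the message: SGMIFNSGMIFNS
L(11)+S(18): 29≡3 → D
N(13)+G(6): 19 → T
A(0)+M(12): 12 → M
F(5)+I(8): 13 → N
O(14)+F(5): 19 → T
G(6)+N(13): 19 → T
U(20)+S(18): 38≡12 → M
H(7)+G(6): 13 → N
M(12)+M(12): 24 → Y
Q(16)+I(8): 24 → Y
F(5)+F(5): 10 → K
G(6)+N(13): 19 → T
R(17)+S(18): 35≡9 → J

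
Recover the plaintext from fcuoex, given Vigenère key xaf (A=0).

Repeat the key across the ciphertext: xafxaf
f(5)−x(23): -18≡8 → i
c(2)−a(0): 2 → c
u(20)−f(5): 15 → p
o(14)−x(23): -9≡17 → r
e(4)−a(0): 4 → e
x(23)−f(5): 18 → s

icpres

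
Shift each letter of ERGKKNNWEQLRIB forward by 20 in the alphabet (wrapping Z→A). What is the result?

E(4): 4+20=24 → Y
R(17): 17+20=37≡11 → L
G(6): 6+20=26≡0 → A
K(10): 10+20=30≡4 → E
K(10): 10+20=30≡4 → E
N(13): 13+20=33≡7 → H
N(13): 13+20=33≡7 → H
W(22): 22+20=42≡16 → Q
E(4): 4+20=24 → Y
Q(16): 16+20=36≡10 → K
L(11): 11+20=31≡5 → F
R(17): 17+20=37≡11 → L
I(8): 8+20=28≡2 → C
B(1): 1+20=21 → V

YLAEEHHQYKFLCV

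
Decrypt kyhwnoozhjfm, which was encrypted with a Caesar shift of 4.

k(10): 10−4=6 → g
y(24): 24−4=20 → u
h(7): 7−4=3 → d
w(22): 22−4=18 → s
n(13): 13−4=9 → j
o(14): 14−4=10 → k
o(14): 14−4=10 → k
z(25): 25−4=21 → v
h(7): 7−4=3 → d
j(9): 9−4=5 → f
f(5): 5−4=1 → b
m(12): 12−4=8 → i

gudsjkkvdfbi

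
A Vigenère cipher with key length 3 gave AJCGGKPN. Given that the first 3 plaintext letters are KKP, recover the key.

Subtract each crib letter from the matching ciphertext letter (mod 26):
A(0)−K(10)=-10≡16 → Q
J(9)−K(10)=-1≡25 → Z
C(2)−P(15)=-13≡13 → N

QZN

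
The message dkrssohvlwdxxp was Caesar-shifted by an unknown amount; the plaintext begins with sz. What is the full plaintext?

From the crib: d(3)−s(18)=-15≡11, so the shift is 11.
Subtract 11 from each ciphertext letter:
d(3): 3−11=-8≡18 → s
k(10): 10−11=-1≡25 → z
r(17): 17−11=6 → g
s(18): 18−11=7 → h
s(18): 18−11=7 → h
o(14): 14−11=3 → d
h(7): 7−11=-4≡22 → w
v(21): 21−11=10 → k
l(11): 11−11=0 → a
w(22): 22−11=11 → l
d(3): 3−11=-8≡18 → s
x(23): 23−11=12 → m
x(23): 23−11=12 → m
p(15): 15−11=4 → e

szghhdwkalsmme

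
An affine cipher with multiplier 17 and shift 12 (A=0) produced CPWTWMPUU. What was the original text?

ERWFWARCC

The inverse of 17 mod 26 is 23, since 17·23=391≡1. Apply D(y)=23·(y−12) mod 26:
C(2): 23·(2−12)=-230≡4 → E
P(15): 23·(15−12)=69≡17 → R
W(22): 23·(22−12)=230≡22 → W
T(19): 23·(19−12)=161≡5 → F
W(22): 23·(22−12)=230≡22 → W
M(12): 23·(12−12)=0 → A
P(15): 23·(15−12)=69≡17 → R
U(20): 23·(20−12)=184≡2 → C
U(20): 23·(20−12)=184≡2 → C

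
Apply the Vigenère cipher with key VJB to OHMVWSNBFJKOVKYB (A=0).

Repeat the key across the message: VJBVJBVJBVJBVJBV
O(14)+V(21): 35≡9 → J
H(7)+J(9): 16 → Q
M(12)+B(1): 13 → N
V(21)+V(21): 42≡16 → Q
W(22)+J(9): 31≡5 → F
S(18)+B(1): 19 → T
N(13)+V(21): 34≡8 → I
B(1)+J(9): 10 → K
F(5)+B(1): 6 → G
J(9)+V(21): 30≡4 → E
K(10)+J(9): 19 → T
O(14)+B(1): 15 → P
V(21)+V(21): 42≡16 → Q
K(10)+J(9): 19 → T
Y(24)+B(1): 25 → Z
B(1)+V(21): 22 → W

JQNQFTIKGETPQTZW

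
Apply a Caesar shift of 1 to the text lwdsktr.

l(11): 11+1=12 → m
w(22): 22+1=23 → x
d(3): 3+1=4 → e
s(18): 18+1=19 → t
k(10): 10+1=11 → l
t(19): 19+1=20 → u
r(17): 17+1=18 → s

mxetlus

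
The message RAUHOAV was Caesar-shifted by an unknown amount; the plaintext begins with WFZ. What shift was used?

21

From the crib: R(17)−W(22)=-5≡21, so the shift is 21.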